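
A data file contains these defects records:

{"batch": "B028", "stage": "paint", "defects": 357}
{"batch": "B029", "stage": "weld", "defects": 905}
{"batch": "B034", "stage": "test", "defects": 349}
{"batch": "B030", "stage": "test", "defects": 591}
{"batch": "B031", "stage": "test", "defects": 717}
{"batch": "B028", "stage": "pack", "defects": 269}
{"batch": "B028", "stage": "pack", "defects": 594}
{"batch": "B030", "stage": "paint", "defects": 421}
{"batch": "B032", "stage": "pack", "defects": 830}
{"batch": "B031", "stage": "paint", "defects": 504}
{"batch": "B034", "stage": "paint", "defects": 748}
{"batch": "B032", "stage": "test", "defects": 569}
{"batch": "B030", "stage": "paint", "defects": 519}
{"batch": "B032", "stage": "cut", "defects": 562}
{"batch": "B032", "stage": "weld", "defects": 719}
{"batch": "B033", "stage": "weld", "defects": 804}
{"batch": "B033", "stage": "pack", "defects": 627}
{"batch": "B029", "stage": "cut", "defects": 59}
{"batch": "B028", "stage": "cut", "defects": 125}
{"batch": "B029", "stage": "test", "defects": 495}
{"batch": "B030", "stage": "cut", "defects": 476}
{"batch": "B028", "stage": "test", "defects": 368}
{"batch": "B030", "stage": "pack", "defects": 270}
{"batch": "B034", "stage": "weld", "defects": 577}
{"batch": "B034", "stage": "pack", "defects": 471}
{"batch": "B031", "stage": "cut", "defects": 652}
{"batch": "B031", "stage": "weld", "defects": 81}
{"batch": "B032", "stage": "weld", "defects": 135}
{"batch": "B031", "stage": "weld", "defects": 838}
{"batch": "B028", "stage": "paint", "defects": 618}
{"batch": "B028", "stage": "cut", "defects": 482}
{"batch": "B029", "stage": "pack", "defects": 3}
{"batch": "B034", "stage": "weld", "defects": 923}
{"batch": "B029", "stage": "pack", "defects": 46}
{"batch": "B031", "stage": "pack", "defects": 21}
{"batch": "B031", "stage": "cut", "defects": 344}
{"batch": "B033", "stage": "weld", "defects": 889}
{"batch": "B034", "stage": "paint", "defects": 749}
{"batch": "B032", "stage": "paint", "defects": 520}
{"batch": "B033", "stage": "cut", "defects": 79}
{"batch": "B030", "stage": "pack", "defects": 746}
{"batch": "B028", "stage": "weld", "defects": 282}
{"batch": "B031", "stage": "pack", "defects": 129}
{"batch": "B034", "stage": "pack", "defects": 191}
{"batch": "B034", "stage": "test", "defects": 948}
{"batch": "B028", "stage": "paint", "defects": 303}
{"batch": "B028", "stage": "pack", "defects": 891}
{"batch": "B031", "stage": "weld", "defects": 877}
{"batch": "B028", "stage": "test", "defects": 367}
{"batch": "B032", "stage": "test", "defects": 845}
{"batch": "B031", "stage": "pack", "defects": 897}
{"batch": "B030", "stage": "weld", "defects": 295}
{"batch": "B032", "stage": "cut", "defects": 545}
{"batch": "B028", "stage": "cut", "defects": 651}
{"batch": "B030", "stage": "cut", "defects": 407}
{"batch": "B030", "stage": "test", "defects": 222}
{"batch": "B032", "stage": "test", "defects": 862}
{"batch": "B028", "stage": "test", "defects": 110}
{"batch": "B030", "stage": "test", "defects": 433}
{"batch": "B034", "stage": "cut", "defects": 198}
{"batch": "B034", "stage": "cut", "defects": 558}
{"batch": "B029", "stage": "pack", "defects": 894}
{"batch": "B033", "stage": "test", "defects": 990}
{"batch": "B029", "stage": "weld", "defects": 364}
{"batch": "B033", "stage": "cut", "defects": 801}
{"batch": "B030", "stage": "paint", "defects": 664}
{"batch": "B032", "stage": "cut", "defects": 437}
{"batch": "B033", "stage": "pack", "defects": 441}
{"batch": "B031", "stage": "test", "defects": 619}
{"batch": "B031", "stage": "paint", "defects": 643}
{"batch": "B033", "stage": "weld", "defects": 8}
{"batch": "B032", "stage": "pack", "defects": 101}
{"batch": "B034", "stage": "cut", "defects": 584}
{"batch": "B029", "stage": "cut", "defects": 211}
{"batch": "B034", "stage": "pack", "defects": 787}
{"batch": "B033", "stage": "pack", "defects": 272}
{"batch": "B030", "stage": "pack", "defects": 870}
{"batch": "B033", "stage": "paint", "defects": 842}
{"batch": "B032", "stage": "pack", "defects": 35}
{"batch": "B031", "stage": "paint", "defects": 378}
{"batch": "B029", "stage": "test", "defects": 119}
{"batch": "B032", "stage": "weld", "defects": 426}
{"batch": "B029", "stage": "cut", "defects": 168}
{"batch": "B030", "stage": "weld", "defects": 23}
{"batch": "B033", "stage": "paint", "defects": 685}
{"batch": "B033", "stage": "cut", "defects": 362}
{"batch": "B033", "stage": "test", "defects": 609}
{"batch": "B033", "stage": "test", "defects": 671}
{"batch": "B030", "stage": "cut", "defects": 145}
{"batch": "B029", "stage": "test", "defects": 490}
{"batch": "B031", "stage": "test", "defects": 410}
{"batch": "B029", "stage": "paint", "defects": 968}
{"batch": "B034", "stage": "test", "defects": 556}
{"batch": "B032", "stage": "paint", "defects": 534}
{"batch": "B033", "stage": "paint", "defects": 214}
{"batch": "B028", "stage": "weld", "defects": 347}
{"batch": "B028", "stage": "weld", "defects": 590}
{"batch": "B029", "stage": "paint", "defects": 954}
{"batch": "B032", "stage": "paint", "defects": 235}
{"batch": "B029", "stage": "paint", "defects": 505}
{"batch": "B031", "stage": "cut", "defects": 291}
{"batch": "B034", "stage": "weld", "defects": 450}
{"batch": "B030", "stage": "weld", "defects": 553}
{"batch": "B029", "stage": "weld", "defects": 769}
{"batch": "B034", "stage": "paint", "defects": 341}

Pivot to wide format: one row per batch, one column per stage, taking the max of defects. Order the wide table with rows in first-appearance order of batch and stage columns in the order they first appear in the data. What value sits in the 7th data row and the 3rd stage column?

With rows in first-appearance order of batch, row 7 is batch=B033. stage columns in first-appearance order: paint, weld, test, pack, cut; column 3 is test.
Long rows with batch=B033, stage=test: max(990, 609, 671) = 990.

990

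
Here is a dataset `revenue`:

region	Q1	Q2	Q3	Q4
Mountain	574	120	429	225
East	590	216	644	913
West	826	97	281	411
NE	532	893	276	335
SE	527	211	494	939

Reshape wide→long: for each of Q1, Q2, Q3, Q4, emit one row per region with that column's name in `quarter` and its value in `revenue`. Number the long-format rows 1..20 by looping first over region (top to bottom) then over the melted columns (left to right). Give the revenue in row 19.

494

20 rows total (5 × 4). Row 19: index ⌊(19-1)/4⌋ = 4 into region → SE; (19-1) mod 4 = 2 into the melted columns → Q3.
So row 19 is (SE, Q3, 494); revenue = 494.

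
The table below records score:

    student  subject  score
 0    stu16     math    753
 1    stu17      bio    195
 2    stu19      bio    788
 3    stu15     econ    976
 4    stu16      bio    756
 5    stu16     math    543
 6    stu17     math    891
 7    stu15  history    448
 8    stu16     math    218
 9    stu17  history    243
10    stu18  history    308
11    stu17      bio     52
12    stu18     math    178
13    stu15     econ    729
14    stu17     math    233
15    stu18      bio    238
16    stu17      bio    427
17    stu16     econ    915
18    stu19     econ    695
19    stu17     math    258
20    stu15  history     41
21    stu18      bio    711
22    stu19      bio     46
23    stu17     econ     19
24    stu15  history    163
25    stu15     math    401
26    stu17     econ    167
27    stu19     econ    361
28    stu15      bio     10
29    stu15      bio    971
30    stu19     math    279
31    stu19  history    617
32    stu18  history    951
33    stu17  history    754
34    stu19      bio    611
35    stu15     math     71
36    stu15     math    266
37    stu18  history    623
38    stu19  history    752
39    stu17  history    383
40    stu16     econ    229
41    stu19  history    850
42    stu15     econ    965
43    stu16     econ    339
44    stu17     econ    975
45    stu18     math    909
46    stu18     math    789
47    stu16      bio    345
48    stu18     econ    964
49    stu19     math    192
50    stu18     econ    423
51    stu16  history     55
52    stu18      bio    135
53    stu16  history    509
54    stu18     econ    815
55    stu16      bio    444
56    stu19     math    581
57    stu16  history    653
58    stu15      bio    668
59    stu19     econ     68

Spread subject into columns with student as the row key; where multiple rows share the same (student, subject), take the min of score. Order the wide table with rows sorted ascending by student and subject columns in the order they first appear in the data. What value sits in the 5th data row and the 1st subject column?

192

With rows sorted ascending by student, row 5 is student=stu19. subject columns in first-appearance order: math, bio, econ, history; column 1 is math.
Long rows with student=stu19, subject=math: min(279, 192, 581) = 192.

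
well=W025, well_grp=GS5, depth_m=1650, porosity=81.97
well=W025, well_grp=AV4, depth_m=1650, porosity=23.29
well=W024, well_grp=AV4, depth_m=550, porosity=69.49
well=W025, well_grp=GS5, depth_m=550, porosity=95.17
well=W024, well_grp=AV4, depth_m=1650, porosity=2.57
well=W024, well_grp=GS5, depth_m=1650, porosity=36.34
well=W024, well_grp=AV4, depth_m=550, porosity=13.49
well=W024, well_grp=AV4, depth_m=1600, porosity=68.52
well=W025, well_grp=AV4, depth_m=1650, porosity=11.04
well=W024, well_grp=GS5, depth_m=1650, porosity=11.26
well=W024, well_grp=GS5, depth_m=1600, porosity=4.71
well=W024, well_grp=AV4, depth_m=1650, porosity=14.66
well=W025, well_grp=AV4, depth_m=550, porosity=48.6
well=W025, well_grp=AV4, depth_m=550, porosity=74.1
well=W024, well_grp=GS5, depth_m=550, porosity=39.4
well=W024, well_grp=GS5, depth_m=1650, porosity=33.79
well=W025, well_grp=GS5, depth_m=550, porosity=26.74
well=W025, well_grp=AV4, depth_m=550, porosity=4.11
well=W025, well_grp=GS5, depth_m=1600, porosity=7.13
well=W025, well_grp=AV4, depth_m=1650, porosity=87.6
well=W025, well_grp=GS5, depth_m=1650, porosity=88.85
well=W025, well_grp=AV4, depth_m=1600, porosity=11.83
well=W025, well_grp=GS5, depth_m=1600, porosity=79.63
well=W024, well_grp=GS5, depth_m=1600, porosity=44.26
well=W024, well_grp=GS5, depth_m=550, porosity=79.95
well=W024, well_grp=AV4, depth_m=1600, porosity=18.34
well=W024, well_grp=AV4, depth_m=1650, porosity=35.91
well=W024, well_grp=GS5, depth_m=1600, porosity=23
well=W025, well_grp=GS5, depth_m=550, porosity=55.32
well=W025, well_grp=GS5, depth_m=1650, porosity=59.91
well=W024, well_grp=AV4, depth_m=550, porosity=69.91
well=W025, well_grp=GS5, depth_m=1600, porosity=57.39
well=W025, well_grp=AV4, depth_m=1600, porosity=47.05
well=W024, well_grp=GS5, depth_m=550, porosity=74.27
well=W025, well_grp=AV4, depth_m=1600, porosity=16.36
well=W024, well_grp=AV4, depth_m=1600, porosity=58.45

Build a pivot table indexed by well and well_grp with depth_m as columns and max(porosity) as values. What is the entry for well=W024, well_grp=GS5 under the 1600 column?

44.26

Rows with well=W024, well_grp=GS5 and depth_m=1600: porosity values are 4.71, 44.26, 23.
max(4.71, 44.26, 23) = 44.26.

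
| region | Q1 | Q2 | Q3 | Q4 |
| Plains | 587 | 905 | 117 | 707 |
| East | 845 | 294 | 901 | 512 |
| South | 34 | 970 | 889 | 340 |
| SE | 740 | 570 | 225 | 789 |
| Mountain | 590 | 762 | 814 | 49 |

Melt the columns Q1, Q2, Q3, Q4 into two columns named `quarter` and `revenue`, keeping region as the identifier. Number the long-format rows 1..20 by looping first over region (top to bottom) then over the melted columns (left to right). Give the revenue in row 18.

762

20 rows total (5 × 4). Row 18: index ⌊(18-1)/4⌋ = 4 into region → Mountain; (18-1) mod 4 = 1 into the melted columns → Q2.
So row 18 is (Mountain, Q2, 762); revenue = 762.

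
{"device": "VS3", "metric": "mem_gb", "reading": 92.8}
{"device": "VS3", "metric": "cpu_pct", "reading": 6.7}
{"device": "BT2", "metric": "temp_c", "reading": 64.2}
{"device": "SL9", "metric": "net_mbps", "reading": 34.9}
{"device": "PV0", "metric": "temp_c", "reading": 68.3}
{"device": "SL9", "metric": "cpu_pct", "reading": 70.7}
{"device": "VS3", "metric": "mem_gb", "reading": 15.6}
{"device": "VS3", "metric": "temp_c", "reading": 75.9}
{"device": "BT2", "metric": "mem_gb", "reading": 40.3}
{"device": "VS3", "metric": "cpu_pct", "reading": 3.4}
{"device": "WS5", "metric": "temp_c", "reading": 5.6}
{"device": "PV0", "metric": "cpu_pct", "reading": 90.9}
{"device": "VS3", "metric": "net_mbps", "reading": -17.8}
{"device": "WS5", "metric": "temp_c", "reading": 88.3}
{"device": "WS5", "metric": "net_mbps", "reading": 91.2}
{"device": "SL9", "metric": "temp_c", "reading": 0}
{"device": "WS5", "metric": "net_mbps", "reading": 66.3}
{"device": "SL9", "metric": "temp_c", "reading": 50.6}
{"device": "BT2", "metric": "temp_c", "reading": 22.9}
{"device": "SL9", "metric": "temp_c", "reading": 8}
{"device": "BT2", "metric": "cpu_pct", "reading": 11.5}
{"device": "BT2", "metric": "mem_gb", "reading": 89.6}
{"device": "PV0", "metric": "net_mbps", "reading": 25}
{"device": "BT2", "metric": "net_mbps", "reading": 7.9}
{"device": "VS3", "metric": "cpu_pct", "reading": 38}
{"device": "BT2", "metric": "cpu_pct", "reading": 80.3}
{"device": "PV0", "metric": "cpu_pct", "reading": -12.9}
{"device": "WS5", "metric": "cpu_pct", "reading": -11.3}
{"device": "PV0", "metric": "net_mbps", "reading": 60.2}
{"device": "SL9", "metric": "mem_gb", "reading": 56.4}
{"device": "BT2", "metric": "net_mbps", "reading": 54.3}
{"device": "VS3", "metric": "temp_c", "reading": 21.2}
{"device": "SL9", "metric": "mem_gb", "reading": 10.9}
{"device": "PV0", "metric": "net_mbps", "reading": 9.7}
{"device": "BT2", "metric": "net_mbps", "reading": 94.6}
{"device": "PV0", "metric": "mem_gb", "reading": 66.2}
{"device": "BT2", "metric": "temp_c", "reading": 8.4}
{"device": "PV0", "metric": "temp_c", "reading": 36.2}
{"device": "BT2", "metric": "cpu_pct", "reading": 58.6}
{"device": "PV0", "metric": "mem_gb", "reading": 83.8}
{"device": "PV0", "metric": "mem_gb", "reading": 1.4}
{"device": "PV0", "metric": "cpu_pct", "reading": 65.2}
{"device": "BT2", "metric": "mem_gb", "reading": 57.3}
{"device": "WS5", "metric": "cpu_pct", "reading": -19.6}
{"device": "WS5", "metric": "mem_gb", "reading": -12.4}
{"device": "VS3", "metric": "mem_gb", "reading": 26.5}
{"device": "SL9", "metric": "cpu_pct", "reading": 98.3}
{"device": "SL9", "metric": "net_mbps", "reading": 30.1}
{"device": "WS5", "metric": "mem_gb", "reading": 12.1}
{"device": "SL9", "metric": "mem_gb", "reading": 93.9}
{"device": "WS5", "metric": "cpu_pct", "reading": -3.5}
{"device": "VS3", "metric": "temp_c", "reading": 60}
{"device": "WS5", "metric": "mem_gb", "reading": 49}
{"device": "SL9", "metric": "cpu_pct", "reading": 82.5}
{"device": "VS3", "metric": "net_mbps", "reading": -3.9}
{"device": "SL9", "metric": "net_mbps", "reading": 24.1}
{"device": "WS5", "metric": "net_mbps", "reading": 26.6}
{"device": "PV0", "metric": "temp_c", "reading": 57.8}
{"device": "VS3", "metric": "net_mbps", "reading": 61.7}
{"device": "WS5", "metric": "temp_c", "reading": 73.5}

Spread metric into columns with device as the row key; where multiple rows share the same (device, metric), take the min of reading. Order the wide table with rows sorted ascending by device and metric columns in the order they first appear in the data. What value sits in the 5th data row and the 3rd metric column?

5.6

With rows sorted ascending by device, row 5 is device=WS5. metric columns in first-appearance order: mem_gb, cpu_pct, temp_c, net_mbps; column 3 is temp_c.
Long rows with device=WS5, metric=temp_c: min(5.6, 88.3, 73.5) = 5.6.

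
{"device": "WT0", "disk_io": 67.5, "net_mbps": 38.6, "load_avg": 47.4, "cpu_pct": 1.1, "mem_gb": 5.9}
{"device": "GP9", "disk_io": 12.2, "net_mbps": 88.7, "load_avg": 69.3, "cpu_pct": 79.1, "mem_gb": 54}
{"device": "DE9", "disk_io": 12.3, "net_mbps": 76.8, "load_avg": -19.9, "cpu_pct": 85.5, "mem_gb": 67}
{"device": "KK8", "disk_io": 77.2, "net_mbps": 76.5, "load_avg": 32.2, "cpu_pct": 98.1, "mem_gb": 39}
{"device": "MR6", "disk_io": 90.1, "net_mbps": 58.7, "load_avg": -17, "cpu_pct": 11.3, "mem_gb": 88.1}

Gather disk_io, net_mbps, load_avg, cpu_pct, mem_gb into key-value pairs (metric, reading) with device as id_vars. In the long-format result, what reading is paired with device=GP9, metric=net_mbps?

Unpivoting turns each (device, wide-column) pair into one long row.
The wide cell at row GP9, column net_mbps holds 88.7, so the long row (GP9, net_mbps) has reading=88.7.

88.7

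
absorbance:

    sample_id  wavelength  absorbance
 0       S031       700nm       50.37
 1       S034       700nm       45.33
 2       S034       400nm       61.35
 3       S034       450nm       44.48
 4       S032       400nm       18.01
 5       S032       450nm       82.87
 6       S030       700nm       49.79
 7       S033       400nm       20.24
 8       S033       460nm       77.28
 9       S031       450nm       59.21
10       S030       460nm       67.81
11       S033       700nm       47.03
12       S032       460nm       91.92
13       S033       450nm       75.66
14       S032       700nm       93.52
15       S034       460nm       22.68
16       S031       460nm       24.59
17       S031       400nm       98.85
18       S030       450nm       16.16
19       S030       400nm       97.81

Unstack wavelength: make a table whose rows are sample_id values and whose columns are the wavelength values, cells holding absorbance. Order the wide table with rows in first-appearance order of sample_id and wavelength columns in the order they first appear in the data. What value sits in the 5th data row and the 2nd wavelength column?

20.24

With rows in first-appearance order of sample_id, row 5 is sample_id=S033. wavelength columns in first-appearance order: 700nm, 400nm, 450nm, 460nm; column 2 is 400nm.
Long rows with sample_id=S033, wavelength=400nm: absorbance = 20.24.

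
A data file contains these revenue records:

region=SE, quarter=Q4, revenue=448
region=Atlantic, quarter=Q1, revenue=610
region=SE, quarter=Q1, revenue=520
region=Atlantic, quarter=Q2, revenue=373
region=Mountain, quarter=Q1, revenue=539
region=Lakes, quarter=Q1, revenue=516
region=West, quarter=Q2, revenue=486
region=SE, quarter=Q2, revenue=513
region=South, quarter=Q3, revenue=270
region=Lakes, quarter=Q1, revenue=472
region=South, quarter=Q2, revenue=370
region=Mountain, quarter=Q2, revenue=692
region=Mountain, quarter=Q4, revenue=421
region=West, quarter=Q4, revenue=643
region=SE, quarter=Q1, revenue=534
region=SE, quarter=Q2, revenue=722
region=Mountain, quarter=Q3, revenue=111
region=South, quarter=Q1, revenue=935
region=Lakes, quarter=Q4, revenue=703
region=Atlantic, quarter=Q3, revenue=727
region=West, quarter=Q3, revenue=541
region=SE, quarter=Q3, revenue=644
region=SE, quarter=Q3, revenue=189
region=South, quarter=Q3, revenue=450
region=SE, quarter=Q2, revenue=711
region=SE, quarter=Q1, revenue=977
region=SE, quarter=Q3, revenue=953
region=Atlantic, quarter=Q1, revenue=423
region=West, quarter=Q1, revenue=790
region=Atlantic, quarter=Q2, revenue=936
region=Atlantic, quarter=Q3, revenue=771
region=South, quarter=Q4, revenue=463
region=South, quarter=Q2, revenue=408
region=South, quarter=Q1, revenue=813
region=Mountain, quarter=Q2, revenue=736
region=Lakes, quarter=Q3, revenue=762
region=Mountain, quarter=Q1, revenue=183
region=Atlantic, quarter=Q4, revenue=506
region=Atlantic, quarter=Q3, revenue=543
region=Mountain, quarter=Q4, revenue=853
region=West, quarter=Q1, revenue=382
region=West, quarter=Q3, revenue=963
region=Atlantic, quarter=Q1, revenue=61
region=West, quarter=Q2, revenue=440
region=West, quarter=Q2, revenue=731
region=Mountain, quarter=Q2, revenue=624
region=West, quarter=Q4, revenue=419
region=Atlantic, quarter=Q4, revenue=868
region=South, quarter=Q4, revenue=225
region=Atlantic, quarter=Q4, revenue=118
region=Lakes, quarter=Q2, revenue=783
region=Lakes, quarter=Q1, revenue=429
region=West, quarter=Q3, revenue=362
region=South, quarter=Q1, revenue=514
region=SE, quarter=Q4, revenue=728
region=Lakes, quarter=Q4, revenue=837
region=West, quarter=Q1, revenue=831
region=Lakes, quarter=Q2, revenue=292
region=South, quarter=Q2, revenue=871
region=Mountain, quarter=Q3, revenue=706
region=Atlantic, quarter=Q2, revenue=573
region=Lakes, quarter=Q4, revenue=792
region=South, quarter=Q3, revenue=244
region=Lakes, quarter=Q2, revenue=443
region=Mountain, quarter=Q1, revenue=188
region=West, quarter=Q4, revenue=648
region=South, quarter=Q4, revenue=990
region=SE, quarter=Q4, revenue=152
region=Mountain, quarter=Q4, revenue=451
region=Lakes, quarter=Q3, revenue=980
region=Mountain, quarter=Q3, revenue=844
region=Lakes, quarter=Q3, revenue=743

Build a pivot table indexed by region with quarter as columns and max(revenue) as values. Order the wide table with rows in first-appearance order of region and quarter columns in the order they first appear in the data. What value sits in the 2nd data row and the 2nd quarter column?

With rows in first-appearance order of region, row 2 is region=Atlantic. quarter columns in first-appearance order: Q4, Q1, Q2, Q3; column 2 is Q1.
Long rows with region=Atlantic, quarter=Q1: max(610, 423, 61) = 610.

610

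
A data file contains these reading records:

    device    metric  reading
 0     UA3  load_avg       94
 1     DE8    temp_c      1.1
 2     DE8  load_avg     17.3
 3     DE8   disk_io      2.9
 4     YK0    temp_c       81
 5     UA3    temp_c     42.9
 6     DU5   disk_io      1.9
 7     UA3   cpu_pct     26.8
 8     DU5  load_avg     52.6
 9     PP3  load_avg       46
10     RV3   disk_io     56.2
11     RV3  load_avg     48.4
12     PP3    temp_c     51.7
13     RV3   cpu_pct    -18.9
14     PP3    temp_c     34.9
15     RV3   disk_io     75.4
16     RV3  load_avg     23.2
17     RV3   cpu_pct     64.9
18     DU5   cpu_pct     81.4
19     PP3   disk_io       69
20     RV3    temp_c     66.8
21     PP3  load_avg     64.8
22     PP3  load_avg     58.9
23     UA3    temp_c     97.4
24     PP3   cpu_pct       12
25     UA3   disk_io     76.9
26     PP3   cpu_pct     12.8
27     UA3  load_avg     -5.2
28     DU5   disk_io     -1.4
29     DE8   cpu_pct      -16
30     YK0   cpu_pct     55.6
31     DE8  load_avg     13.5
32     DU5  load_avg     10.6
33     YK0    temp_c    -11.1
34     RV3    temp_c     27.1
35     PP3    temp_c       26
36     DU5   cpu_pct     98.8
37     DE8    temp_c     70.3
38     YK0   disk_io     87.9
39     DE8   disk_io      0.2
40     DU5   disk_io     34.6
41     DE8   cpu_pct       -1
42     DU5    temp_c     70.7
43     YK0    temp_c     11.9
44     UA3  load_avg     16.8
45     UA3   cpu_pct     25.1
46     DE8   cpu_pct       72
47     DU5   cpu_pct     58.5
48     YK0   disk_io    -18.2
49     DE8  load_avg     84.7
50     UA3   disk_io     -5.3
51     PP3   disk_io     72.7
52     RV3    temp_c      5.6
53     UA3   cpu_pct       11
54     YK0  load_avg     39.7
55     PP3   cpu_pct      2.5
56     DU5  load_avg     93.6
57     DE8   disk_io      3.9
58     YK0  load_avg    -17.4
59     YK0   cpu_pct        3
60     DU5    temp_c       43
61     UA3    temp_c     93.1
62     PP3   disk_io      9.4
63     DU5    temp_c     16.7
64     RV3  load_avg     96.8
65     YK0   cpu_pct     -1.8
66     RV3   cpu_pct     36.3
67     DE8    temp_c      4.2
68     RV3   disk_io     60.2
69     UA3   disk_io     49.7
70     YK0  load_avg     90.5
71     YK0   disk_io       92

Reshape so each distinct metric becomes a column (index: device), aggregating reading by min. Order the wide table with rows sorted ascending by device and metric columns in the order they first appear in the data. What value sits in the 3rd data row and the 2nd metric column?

With rows sorted ascending by device, row 3 is device=PP3. metric columns in first-appearance order: load_avg, temp_c, disk_io, cpu_pct; column 2 is temp_c.
Long rows with device=PP3, metric=temp_c: min(51.7, 34.9, 26) = 26.

26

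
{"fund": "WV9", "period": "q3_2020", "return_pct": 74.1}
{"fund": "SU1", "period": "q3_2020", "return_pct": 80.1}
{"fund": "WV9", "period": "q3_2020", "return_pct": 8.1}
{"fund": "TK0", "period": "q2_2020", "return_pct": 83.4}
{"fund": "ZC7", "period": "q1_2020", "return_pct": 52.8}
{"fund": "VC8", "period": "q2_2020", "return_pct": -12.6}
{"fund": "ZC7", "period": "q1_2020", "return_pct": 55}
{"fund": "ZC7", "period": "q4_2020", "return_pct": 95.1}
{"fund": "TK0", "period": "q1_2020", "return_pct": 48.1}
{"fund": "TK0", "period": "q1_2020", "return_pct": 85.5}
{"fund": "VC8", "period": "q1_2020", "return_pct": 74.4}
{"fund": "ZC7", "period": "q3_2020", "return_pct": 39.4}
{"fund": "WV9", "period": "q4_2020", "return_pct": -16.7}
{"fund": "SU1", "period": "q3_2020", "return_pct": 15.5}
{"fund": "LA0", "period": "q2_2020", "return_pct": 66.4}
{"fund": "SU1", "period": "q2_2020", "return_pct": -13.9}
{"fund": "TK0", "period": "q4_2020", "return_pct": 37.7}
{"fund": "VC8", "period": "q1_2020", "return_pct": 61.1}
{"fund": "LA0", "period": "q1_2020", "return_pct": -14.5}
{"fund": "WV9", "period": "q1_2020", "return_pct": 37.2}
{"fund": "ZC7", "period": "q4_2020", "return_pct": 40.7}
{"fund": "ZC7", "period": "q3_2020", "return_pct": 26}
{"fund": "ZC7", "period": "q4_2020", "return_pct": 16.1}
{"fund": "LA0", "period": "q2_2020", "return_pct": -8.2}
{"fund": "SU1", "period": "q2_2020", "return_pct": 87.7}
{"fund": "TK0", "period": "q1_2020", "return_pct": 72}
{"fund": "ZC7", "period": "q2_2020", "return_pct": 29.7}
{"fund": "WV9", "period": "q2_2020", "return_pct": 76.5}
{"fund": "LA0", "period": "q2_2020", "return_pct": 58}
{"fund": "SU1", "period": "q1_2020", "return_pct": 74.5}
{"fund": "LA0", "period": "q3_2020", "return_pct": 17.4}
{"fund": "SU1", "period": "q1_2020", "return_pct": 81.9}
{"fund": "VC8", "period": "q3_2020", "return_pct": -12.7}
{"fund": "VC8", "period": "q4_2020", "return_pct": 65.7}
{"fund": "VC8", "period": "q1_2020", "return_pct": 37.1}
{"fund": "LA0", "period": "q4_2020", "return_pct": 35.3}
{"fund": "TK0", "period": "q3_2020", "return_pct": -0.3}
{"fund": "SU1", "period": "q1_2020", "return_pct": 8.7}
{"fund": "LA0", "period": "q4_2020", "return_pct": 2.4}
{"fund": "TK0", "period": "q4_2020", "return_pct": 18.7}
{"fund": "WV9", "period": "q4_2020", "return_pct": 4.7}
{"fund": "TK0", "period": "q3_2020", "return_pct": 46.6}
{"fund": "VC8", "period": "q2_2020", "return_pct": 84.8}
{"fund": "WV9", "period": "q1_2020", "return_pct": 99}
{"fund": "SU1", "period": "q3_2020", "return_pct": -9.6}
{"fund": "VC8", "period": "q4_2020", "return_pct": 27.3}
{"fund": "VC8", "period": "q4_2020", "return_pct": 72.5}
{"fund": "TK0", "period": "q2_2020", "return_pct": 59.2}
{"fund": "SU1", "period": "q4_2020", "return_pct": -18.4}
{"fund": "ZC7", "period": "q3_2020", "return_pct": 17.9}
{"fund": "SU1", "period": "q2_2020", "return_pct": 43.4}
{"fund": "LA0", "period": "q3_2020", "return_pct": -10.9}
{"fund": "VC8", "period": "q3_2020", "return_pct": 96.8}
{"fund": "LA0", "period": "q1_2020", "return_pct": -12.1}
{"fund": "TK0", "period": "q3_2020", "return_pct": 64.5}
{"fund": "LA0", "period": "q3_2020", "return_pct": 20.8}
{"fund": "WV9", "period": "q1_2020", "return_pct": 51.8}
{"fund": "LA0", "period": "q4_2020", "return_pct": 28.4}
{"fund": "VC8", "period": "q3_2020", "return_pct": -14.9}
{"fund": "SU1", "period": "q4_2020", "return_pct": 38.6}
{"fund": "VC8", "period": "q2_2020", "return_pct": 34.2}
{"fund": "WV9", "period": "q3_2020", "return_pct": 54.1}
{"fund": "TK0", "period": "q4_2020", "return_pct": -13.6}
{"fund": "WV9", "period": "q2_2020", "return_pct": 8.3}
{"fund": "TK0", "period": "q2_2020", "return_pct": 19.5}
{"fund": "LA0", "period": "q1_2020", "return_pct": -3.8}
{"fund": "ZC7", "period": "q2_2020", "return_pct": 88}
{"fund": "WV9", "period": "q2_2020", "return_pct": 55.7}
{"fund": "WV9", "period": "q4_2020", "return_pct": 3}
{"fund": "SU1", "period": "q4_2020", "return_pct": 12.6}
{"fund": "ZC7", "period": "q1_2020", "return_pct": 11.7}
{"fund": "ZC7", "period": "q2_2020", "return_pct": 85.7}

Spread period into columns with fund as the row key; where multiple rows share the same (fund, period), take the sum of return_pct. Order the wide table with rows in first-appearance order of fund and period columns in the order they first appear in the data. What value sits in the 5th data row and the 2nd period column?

With rows in first-appearance order of fund, row 5 is fund=VC8. period columns in first-appearance order: q3_2020, q2_2020, q1_2020, q4_2020; column 2 is q2_2020.
Long rows with fund=VC8, period=q2_2020: -12.6 + 84.8 + 34.2 = 106.4.

106.4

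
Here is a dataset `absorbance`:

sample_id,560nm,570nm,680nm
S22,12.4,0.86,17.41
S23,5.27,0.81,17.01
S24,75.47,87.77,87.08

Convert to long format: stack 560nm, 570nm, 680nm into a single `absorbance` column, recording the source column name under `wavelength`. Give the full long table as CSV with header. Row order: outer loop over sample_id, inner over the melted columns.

sample_id,wavelength,absorbance
S22,560nm,12.4
S22,570nm,0.86
S22,680nm,17.41
S23,560nm,5.27
S23,570nm,0.81
S23,680nm,17.01
S24,560nm,75.47
S24,570nm,87.77
S24,680nm,87.08

Each (sample_id, column) pair becomes one row: 3 × 3 = 9 rows.
For example, (S22, 560nm) → absorbance=12.4.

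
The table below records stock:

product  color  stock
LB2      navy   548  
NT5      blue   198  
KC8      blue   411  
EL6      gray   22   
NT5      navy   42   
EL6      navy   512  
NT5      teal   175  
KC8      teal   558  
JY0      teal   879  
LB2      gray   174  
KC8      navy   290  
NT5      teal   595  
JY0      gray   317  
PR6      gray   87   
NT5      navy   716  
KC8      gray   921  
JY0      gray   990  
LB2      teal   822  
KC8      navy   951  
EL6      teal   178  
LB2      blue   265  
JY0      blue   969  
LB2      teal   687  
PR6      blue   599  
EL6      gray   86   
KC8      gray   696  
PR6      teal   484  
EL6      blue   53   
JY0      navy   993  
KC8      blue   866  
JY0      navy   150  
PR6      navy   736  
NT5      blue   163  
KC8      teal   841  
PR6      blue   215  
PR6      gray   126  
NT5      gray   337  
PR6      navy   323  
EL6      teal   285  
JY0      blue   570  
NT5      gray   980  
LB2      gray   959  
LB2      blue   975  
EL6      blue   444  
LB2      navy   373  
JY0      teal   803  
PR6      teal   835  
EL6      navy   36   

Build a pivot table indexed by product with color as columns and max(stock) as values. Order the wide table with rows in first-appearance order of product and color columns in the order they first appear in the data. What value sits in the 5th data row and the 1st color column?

With rows in first-appearance order of product, row 5 is product=JY0. color columns in first-appearance order: navy, blue, gray, teal; column 1 is navy.
Long rows with product=JY0, color=navy: max(993, 150) = 993.

993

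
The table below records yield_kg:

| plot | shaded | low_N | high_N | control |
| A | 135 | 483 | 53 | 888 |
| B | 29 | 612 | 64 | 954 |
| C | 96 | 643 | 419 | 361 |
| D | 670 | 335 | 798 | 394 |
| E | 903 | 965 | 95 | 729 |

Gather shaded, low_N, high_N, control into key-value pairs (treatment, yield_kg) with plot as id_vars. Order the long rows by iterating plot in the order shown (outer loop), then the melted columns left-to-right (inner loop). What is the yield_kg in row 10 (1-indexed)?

643

20 rows total (5 × 4). Row 10: index ⌊(10-1)/4⌋ = 2 into plot → C; (10-1) mod 4 = 1 into the melted columns → low_N.
So row 10 is (C, low_N, 643); yield_kg = 643.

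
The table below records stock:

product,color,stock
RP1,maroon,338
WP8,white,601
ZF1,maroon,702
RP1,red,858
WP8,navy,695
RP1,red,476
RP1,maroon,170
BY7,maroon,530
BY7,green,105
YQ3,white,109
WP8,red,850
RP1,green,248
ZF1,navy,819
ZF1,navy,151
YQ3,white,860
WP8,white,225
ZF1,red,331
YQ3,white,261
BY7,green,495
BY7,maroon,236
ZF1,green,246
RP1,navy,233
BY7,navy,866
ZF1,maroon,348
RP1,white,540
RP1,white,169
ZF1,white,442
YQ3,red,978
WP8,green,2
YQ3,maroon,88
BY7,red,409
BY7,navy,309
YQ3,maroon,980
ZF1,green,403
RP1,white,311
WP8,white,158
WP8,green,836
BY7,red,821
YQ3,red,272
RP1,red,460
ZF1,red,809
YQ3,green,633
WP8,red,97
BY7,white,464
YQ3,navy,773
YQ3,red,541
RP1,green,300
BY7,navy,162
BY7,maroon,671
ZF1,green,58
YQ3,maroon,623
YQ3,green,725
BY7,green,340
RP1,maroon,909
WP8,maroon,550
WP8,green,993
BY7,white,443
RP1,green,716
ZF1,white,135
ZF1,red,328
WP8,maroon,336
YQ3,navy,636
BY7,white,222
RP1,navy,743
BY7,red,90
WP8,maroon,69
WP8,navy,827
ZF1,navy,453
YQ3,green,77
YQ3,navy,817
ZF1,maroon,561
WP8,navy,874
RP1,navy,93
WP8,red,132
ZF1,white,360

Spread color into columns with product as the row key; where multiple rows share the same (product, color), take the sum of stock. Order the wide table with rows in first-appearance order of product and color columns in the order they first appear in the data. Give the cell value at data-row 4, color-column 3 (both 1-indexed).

With rows in first-appearance order of product, row 4 is product=BY7. color columns in first-appearance order: maroon, white, red, navy, green; column 3 is red.
Long rows with product=BY7, color=red: 409 + 821 + 90 = 1320.

1320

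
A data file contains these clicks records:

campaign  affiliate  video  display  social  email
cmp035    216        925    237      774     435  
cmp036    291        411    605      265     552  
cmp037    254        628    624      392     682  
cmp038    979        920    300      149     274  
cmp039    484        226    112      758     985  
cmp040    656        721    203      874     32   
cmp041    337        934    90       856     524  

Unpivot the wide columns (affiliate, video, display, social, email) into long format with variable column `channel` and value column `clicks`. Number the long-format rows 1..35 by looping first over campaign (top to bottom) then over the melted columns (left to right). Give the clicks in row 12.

35 rows total (7 × 5). Row 12: index ⌊(12-1)/5⌋ = 2 into campaign → cmp037; (12-1) mod 5 = 1 into the melted columns → video.
So row 12 is (cmp037, video, 628); clicks = 628.

628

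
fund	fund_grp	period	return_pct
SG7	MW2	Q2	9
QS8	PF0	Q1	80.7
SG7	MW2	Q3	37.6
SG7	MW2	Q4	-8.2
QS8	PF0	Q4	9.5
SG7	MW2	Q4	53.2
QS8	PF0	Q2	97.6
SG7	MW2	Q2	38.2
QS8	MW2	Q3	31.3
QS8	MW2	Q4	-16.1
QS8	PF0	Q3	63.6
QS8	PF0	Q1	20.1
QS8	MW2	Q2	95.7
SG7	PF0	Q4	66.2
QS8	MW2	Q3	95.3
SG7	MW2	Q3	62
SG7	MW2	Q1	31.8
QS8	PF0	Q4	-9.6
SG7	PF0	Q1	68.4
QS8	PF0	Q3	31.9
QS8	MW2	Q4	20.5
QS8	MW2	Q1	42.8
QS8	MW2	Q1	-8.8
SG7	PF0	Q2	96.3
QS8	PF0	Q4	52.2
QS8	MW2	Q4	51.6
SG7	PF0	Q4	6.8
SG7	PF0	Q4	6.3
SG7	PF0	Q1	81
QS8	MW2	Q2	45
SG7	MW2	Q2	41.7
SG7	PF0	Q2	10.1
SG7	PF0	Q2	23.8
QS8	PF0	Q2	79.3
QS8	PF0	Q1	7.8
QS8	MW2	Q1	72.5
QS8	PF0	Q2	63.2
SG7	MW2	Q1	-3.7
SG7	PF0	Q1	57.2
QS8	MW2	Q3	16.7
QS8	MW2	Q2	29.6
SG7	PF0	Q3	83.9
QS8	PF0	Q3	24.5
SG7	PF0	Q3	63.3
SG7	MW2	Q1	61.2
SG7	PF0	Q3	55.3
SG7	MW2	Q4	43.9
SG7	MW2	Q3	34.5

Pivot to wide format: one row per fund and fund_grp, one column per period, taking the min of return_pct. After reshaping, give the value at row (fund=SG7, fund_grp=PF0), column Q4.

6.3

Rows with fund=SG7, fund_grp=PF0 and period=Q4: return_pct values are 66.2, 6.8, 6.3.
min(66.2, 6.8, 6.3) = 6.3.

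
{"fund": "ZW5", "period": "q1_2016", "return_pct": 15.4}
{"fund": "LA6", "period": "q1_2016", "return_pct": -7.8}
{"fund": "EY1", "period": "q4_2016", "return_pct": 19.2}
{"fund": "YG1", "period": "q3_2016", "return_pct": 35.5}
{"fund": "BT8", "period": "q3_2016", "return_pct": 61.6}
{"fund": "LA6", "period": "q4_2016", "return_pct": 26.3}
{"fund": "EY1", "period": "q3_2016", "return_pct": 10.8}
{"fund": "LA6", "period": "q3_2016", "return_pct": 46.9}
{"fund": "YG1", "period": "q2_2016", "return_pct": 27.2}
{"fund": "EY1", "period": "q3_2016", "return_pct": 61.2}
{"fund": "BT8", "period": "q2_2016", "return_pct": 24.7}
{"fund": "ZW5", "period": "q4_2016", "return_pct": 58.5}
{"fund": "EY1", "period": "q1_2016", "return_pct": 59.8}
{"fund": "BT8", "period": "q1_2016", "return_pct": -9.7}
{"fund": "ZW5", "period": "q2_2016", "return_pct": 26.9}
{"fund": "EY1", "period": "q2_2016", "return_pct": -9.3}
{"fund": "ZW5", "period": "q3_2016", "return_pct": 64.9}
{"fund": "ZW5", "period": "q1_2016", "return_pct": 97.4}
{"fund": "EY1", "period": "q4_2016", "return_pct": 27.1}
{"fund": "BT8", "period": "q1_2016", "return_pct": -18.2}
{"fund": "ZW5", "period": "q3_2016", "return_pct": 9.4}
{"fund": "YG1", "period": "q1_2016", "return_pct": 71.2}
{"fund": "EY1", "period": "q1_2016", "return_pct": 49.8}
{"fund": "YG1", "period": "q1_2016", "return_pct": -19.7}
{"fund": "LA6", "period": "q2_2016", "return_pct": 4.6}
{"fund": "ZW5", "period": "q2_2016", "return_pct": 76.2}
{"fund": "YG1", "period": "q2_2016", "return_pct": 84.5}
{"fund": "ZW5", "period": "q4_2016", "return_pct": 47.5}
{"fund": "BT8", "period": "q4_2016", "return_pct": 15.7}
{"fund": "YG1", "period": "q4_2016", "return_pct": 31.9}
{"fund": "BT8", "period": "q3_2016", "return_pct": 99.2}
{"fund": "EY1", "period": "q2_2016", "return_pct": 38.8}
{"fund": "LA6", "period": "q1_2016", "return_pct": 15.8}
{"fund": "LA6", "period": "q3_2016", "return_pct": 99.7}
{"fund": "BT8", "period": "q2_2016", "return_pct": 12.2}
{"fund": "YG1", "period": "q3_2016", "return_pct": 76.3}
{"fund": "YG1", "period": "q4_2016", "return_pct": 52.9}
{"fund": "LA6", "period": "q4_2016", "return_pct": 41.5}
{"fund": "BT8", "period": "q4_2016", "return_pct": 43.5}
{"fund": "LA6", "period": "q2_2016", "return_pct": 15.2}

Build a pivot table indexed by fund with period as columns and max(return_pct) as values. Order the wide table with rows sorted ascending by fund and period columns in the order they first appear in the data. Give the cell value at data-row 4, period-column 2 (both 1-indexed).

52.9

With rows sorted ascending by fund, row 4 is fund=YG1. period columns in first-appearance order: q1_2016, q4_2016, q3_2016, q2_2016; column 2 is q4_2016.
Long rows with fund=YG1, period=q4_2016: max(31.9, 52.9) = 52.9.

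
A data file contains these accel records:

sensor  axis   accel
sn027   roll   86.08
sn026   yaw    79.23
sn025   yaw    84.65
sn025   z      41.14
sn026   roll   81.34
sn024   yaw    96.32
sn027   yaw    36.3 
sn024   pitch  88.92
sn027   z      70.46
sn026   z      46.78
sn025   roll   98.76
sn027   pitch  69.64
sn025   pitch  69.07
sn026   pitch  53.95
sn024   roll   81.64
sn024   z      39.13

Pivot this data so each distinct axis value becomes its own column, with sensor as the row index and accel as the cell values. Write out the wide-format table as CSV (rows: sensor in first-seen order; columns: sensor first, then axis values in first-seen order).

Columns: sensor plus the 4 distinct axis values (roll, yaw, z, pitch).
For example, row sn027 column roll takes accel=86.08 from the long row (sn027, roll).

sensor,roll,yaw,z,pitch
sn027,86.08,36.3,70.46,69.64
sn026,81.34,79.23,46.78,53.95
sn025,98.76,84.65,41.14,69.07
sn024,81.64,96.32,39.13,88.92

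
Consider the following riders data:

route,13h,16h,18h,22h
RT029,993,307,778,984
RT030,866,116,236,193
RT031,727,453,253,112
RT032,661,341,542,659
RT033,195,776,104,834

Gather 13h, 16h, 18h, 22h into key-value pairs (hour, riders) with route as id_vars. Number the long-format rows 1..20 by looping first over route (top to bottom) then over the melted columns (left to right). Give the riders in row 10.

20 rows total (5 × 4). Row 10: index ⌊(10-1)/4⌋ = 2 into route → RT031; (10-1) mod 4 = 1 into the melted columns → 16h.
So row 10 is (RT031, 16h, 453); riders = 453.

453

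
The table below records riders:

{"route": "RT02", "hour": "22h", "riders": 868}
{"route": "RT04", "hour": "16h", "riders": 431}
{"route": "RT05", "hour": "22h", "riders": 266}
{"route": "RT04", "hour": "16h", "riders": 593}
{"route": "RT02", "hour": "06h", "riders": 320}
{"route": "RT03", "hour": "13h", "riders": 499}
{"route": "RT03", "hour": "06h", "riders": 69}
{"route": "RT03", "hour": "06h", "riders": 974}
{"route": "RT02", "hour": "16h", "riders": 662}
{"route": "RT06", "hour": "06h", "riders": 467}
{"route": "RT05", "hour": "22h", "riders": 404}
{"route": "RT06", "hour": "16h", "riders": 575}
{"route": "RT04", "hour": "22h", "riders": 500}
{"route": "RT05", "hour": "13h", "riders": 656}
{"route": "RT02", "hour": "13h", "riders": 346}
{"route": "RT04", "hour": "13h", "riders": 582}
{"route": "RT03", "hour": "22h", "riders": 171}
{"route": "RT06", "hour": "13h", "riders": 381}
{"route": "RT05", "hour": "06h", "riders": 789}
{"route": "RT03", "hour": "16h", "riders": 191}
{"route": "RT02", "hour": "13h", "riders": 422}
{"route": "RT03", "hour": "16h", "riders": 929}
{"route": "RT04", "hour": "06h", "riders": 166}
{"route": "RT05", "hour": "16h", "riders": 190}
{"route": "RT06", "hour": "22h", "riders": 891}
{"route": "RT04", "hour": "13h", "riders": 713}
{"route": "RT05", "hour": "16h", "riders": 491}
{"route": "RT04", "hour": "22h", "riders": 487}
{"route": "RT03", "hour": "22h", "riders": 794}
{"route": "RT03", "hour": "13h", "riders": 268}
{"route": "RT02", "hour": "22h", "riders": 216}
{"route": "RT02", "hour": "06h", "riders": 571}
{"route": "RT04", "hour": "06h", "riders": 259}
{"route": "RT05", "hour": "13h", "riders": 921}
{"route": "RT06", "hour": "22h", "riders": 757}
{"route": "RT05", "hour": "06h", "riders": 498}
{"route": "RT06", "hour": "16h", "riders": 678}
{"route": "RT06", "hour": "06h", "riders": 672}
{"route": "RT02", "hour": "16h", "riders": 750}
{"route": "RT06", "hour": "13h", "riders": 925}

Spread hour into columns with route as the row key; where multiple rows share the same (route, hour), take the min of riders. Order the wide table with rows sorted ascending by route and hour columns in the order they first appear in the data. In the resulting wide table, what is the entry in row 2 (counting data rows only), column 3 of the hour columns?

With rows sorted ascending by route, row 2 is route=RT03. hour columns in first-appearance order: 22h, 16h, 06h, 13h; column 3 is 06h.
Long rows with route=RT03, hour=06h: min(69, 974) = 69.

69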